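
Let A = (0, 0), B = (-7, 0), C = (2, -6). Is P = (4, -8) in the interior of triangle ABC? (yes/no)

Barycentric coordinates of P: (-1/7, -4/21, 4/3).
The three coordinates are negative, negative, positive; a point is interior exactly when all three are positive.

no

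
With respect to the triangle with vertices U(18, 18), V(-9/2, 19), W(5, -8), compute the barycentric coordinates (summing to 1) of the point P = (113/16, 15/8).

Signed area of the reference triangle: [UVW] = ½·(18·(19−(-8)) + (-9/2)·(-8−18) + 5·(18−19)) = ½·(486 + 117 − 5) = 299.
[PVW] = ½·((113/16)·(19−(-8)) + (-9/2)·(-8−(15/8)) + 5·(15/8−19)) = ½·(3051/16 + 711/16 − 685/8) = 299/4, so the U-coordinate is (299/4)/299 = 1/4.
[UPW] = ½·(18·(15/8−(-8)) + (113/16)·(-8−18) + 5·(18−(15/8))) = ½·(711/4 − 1469/8 + 645/8) = 299/8, so the V-coordinate is 1/8.
[UVP] = ½·(18·(19−(15/8)) + (-9/2)·(15/8−18) + (113/16)·(18−19)) = ½·(1233/4 + 1161/16 − 113/16) = 1495/8, so the W-coordinate is 5/8.

(1/4, 1/8, 5/8)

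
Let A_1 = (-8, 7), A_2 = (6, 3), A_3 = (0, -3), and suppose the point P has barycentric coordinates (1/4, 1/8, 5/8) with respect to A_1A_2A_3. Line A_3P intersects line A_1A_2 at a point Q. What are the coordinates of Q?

(-10/3, 17/3)

Line A_3P meets A_1A_2 where the A_3-coordinate vanishes; zeroing P's A_3-weight and renormalizing leaves A_1, A_2-weights 1/4 : 1/8 → (2/3, 1/3).
So Q = (2/3)·A_1 + (1/3)·A_2 = (-10/3, 17/3).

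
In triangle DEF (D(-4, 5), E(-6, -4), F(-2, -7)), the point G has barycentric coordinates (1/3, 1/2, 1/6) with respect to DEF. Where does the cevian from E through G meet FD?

(-10/3, 1)

Line EG meets FD where the E-coordinate vanishes; zeroing G's E-weight and renormalizing leaves F, D-weights 1/6 : 1/3 → (1/3, 2/3).
So H = (1/3)·F + (2/3)·D = (-10/3, 1).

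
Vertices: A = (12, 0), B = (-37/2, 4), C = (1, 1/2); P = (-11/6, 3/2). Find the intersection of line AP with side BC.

(-35/4, 9/4)

Barycentric coordinates of P with respect to ABC: (1/3, 1/3, 1/3).
On side BC the A-coordinate is zero; dropping P's A-weight 1/3 and renormalizing the remaining 1/3 : 1/3 gives weights 1/2, 1/2 on B, C.
Q = (1/2)·(-37/2, 4) + (1/2)·(1, 1/2) = (-35/4, 9/4).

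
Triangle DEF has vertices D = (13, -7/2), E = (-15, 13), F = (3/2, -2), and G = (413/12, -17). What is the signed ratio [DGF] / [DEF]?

[DEF] = ½·(13·(13−(-2)) + (-15)·(-2−(-7/2)) + (3/2)·(-7/2−13)) = ½·(195 − 45/2 − 99/4) = 591/8.
[DGF] = ½·(13·(-17−(-2)) + (413/12)·(-2−(-7/2)) + (3/2)·(-7/2−(-17))) = ½·(-195 + 413/8 + 81/4) = -985/16, so the ratio is (-985/16)/(591/8) = -5/6.

-5/6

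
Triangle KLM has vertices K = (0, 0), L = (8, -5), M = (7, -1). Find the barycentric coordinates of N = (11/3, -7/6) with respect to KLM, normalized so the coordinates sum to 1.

(1/2, 1/6, 1/3)

Signed area of the reference triangle: [KLM] = ½·(0·(-5−(-1)) + 8·(-1−0) + 7·(0−(-5))) = ½·(0 − 8 + 35) = 27/2.
[NLM] = ½·((11/3)·(-5−(-1)) + 8·(-1−(-7/6)) + 7·(-7/6−(-5))) = ½·(-44/3 + 4/3 + 161/6) = 27/4, so the K-coordinate is (27/4)/(27/2) = 1/2.
[KNM] = ½·(0·(-7/6−(-1)) + (11/3)·(-1−0) + 7·(0−(-7/6))) = ½·(0 − 11/3 + 49/6) = 9/4, so the L-coordinate is 1/6.
[KLN] = ½·(0·(-5−(-7/6)) + 8·(-7/6−0) + (11/3)·(0−(-5))) = ½·(0 − 28/3 + 55/3) = 9/2, so the M-coordinate is 1/3.
Check: 1/2 + 1/6 + 1/3 = 1.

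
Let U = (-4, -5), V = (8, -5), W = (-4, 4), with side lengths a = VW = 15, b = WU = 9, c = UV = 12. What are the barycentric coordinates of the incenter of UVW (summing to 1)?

The incenter has barycentric coordinates proportional to the opposite side lengths: (15 : 9 : 12).
Normalizing by 15+9+12 = 36 gives (5/12, 1/4, 1/3).

(5/12, 1/4, 1/3)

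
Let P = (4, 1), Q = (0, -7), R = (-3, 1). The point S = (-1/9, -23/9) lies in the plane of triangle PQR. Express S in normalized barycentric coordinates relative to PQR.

(2/9, 4/9, 1/3)

Signed area of the reference triangle: [PQR] = ½·(4·(-7−1) + 0·(1−1) + (-3)·(1−(-7))) = ½·(-32 + 0 − 24) = -28.
[SQR] = ½·((-1/9)·(-7−1) + 0·(1−(-23/9)) + (-3)·(-23/9−(-7))) = ½·(8/9 + 0 − 40/3) = -56/9, so the P-coordinate is (-56/9)/(-28) = 2/9.
[PSR] = ½·(4·(-23/9−1) + (-1/9)·(1−1) + (-3)·(1−(-23/9))) = ½·(-128/9 + 0 − 32/3) = -112/9, so the Q-coordinate is 4/9.
[PQS] = ½·(4·(-7−(-23/9)) + 0·(-23/9−1) + (-1/9)·(1−(-7))) = ½·(-160/9 + 0 − 8/9) = -28/3, so the R-coordinate is 1/3.
Check: 2/9 + 4/9 + 1/3 = 1.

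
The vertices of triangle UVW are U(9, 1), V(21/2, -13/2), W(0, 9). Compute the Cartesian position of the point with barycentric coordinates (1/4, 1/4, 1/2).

P = (1/4)·U + (1/4)·V + (1/2)·W.
x-coordinate: (1/4)·9 + (1/4)·(21/2) + (1/2)·0 = 39/8.
y-coordinate: (1/4)·1 + (1/4)·(-13/2) + (1/2)·9 = 25/8.

(39/8, 25/8)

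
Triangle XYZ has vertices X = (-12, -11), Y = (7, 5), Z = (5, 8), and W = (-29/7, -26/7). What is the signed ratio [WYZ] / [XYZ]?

4/7

[XYZ] = ½·((-12)·(5−8) + 7·(8−(-11)) + 5·(-11−5)) = ½·(36 + 133 − 80) = 89/2.
[WYZ] = ½·((-29/7)·(5−8) + 7·(8−(-26/7)) + 5·(-26/7−5)) = ½·(87/7 + 82 − 305/7) = 178/7, so the ratio is (178/7)/(89/2) = 4/7.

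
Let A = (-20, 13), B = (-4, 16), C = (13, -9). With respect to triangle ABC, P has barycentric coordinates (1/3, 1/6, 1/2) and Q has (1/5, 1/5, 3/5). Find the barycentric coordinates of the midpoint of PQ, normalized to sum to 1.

Since both coordinate triples sum to 1, the midpoint's barycentrics are the componentwise average.
(1/3+1/5)/2 = 4/15; similarly 11/60 and 11/20.

(4/15, 11/60, 11/20)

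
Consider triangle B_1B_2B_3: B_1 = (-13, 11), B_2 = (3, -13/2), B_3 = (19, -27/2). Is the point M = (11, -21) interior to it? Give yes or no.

Barycentric coordinates of M: (-22/21, 109/42, -23/42).
The three coordinates are negative, positive, negative; a point is interior exactly when all three are positive.

no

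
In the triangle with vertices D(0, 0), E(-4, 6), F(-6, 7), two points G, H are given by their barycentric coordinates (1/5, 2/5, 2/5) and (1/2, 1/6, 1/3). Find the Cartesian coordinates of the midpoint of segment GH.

Barycentric coordinates of the midpoint are the average: (7/20, 17/60, 11/30).
Converting: (7/20)·D + (17/60)·E + (11/30)·F = (-10/3, 64/15).

(-10/3, 64/15)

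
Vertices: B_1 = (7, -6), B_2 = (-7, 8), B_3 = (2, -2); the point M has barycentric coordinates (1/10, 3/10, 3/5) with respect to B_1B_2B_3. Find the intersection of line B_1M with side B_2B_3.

Line B_1M meets B_2B_3 where the B_1-coordinate vanishes; zeroing M's B_1-weight and renormalizing leaves B_2, B_3-weights 3/10 : 3/5 → (1/3, 2/3).
So N = (1/3)·B_2 + (2/3)·B_3 = (-1, 4/3).

(-1, 4/3)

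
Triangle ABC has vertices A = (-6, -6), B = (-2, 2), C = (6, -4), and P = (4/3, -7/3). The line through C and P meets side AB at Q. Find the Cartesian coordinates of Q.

Barycentric coordinates of P with respect to ABC: (1/6, 1/3, 1/2).
On side AB the C-coordinate is zero; dropping P's C-weight 1/2 and renormalizing the remaining 1/6 : 1/3 gives weights 1/3, 2/3 on A, B.
Q = (1/3)·(-6, -6) + (2/3)·(-2, 2) = (-10/3, -2/3).

(-10/3, -2/3)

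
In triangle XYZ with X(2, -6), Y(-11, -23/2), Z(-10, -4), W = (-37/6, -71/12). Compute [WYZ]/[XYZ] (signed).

[XYZ] = ½·(2·(-23/2−(-4)) + (-11)·(-4−(-6)) + (-10)·(-6−(-23/2))) = ½·(-15 − 22 − 55) = -46.
[WYZ] = ½·((-37/6)·(-23/2−(-4)) + (-11)·(-4−(-71/12)) + (-10)·(-71/12−(-23/2))) = ½·(185/4 − 253/12 − 335/6) = -46/3, so the ratio is (-46/3)/(-46) = 1/3.

1/3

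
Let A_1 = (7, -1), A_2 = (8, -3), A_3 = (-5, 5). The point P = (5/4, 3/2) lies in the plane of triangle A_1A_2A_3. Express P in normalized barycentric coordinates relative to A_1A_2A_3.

(1/4, 1/4, 1/2)

Signed area of the reference triangle: [A_1A_2A_3] = ½·(7·(-3−5) + 8·(5−(-1)) + (-5)·(-1−(-3))) = ½·(-56 + 48 − 10) = -9.
[PA_2A_3] = ½·((5/4)·(-3−5) + 8·(5−(3/2)) + (-5)·(3/2−(-3))) = ½·(-10 + 28 − 45/2) = -9/4, so the A_1-coordinate is (-9/4)/(-9) = 1/4.
[A_1PA_3] = ½·(7·(3/2−5) + (5/4)·(5−(-1)) + (-5)·(-1−(3/2))) = ½·(-49/2 + 15/2 + 25/2) = -9/4, so the A_2-coordinate is 1/4.
[A_1A_2P] = ½·(7·(-3−(3/2)) + 8·(3/2−(-1)) + (5/4)·(-1−(-3))) = ½·(-63/2 + 20 + 5/2) = -9/2, so the A_3-coordinate is 1/2.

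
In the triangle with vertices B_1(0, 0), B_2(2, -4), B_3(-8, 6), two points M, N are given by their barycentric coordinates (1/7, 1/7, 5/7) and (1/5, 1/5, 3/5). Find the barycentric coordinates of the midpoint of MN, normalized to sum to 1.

Since both coordinate triples sum to 1, the midpoint's barycentrics are the componentwise average.
(1/7+1/5)/2 = 6/35; similarly 6/35 and 23/35.

(6/35, 6/35, 23/35)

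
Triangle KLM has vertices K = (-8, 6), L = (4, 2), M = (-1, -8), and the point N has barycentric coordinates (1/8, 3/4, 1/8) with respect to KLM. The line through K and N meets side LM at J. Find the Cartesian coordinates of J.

Line KN meets LM where the K-coordinate vanishes; zeroing N's K-weight and renormalizing leaves L, M-weights 3/4 : 1/8 → (6/7, 1/7).
So J = (6/7)·L + (1/7)·M = (23/7, 4/7).

(23/7, 4/7)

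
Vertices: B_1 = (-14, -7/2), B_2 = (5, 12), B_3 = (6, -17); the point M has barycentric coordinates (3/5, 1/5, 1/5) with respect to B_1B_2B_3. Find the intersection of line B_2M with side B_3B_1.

(-9, -55/8)

Line B_2M meets B_3B_1 where the B_2-coordinate vanishes; zeroing M's B_2-weight and renormalizing leaves B_3, B_1-weights 1/5 : 3/5 → (1/4, 3/4).
So N = (1/4)·B_3 + (3/4)·B_1 = (-9, -55/8).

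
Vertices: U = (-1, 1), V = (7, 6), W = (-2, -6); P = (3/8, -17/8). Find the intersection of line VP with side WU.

Barycentric coordinates of P with respect to UVW: (1/8, 1/4, 5/8).
On side WU the V-coordinate is zero; dropping P's V-weight 1/4 and renormalizing the remaining 5/8 : 1/8 gives weights 5/6, 1/6 on W, U.
Q = (5/6)·(-2, -6) + (1/6)·(-1, 1) = (-11/6, -29/6).

(-11/6, -29/6)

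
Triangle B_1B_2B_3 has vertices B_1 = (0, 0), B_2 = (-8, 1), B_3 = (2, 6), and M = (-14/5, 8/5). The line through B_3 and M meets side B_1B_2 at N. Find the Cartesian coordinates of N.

Barycentric coordinates of M with respect to B_1B_2B_3: (2/5, 2/5, 1/5).
On side B_1B_2 the B_3-coordinate is zero; dropping M's B_3-weight 1/5 and renormalizing the remaining 2/5 : 2/5 gives weights 1/2, 1/2 on B_1, B_2.
N = (1/2)·(0, 0) + (1/2)·(-8, 1) = (-4, 1/2).

(-4, 1/2)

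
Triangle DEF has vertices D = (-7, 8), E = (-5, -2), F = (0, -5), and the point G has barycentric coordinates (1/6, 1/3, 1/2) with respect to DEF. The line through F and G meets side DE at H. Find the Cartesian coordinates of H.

Line FG meets DE where the F-coordinate vanishes; zeroing G's F-weight and renormalizing leaves D, E-weights 1/6 : 1/3 → (1/3, 2/3).
So H = (1/3)·D + (2/3)·E = (-17/3, 4/3).

(-17/3, 4/3)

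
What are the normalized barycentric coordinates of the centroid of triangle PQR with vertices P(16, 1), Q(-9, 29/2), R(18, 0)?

(1/3, 1/3, 1/3)

The centroid is the average of the vertices, so each weight is 1/3.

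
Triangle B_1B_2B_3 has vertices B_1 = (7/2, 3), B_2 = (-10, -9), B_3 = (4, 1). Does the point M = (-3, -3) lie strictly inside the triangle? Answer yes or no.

Barycentric coordinates of M: (14/33, 16/33, 1/11).
The three coordinates are positive, positive, positive; a point is interior exactly when all three are positive.

yes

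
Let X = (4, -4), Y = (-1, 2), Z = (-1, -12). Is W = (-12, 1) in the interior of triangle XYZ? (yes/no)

Barycentric coordinates of W: (-11/5, 153/70, 71/70).
The three coordinates are negative, positive, positive; a point is interior exactly when all three are positive.

no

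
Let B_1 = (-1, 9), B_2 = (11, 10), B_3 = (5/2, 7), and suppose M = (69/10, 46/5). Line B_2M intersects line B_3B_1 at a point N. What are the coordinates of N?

(3/4, 8)

Barycentric coordinates of M with respect to B_1B_2B_3: (1/5, 3/5, 1/5).
On side B_3B_1 the B_2-coordinate is zero; dropping M's B_2-weight 3/5 and renormalizing the remaining 1/5 : 1/5 gives weights 1/2, 1/2 on B_3, B_1.
N = (1/2)·(5/2, 7) + (1/2)·(-1, 9) = (3/4, 8).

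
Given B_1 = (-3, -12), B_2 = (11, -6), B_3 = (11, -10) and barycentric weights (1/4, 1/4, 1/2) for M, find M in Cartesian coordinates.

M = (1/4)·B_1 + (1/4)·B_2 + (1/2)·B_3.
x-coordinate: (1/4)·(-3) + (1/4)·11 + (1/2)·11 = 15/2.
y-coordinate: (1/4)·(-12) + (1/4)·(-6) + (1/2)·(-10) = -19/2.

(15/2, -19/2)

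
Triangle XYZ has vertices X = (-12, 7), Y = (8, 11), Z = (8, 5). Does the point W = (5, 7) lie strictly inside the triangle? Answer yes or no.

yes

Barycentric coordinates of W: (3/20, 17/60, 17/30).
The three coordinates are positive, positive, positive; a point is interior exactly when all three are positive.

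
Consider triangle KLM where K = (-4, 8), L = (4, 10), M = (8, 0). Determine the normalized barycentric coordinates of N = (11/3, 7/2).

Signed area of the reference triangle: [KLM] = ½·((-4)·(10−0) + 4·(0−8) + 8·(8−10)) = ½·(-40 − 32 − 16) = -44.
[NLM] = ½·((11/3)·(10−0) + 4·(0−(7/2)) + 8·(7/2−10)) = ½·(110/3 − 14 − 52) = -44/3, so the K-coordinate is (-44/3)/(-44) = 1/3.
[KNM] = ½·((-4)·(7/2−0) + (11/3)·(0−8) + 8·(8−(7/2))) = ½·(-14 − 88/3 + 36) = -11/3, so the L-coordinate is 1/12.
[KLN] = ½·((-4)·(10−(7/2)) + 4·(7/2−8) + (11/3)·(8−10)) = ½·(-26 − 18 − 22/3) = -77/3, so the M-coordinate is 7/12.
Check: 1/3 + 1/12 + 7/12 = 1.

(1/3, 1/12, 7/12)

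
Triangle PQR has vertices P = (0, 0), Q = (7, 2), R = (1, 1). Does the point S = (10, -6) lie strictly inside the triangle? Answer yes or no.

no

Barycentric coordinates of S: (51/5, 16/5, -62/5).
The three coordinates are positive, positive, negative; a point is interior exactly when all three are positive.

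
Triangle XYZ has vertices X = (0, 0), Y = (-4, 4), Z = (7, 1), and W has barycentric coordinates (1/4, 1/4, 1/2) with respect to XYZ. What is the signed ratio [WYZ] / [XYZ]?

1/4

The signed ratio [WYZ]/[XYZ] equals the barycentric coordinate of W at vertex X, which is 1/4.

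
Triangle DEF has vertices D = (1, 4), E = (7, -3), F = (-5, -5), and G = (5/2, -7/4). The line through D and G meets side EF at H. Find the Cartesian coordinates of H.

(3, -11/3)

Barycentric coordinates of G with respect to DEF: (1/4, 1/2, 1/4).
On side EF the D-coordinate is zero; dropping G's D-weight 1/4 and renormalizing the remaining 1/2 : 1/4 gives weights 2/3, 1/3 on E, F.
H = (2/3)·(7, -3) + (1/3)·(-5, -5) = (3, -11/3).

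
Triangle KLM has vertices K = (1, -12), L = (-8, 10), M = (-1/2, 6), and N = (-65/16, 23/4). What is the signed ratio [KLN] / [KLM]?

[KLM] = ½·(1·(10−6) + (-8)·(6−(-12)) + (-1/2)·(-12−10)) = ½·(4 − 144 + 11) = -129/2.
[KLN] = ½·(1·(10−(23/4)) + (-8)·(23/4−(-12)) + (-65/16)·(-12−10)) = ½·(17/4 − 142 + 715/8) = -387/16, so the ratio is (-387/16)/(-129/2) = 3/8.

3/8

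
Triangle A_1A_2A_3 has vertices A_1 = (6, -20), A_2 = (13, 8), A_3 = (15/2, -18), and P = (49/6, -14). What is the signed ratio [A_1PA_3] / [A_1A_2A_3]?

[A_1A_2A_3] = ½·(6·(8−(-18)) + 13·(-18−(-20)) + (15/2)·(-20−8)) = ½·(156 + 26 − 210) = -14.
[A_1PA_3] = ½·(6·(-14−(-18)) + (49/6)·(-18−(-20)) + (15/2)·(-20−(-14))) = ½·(24 + 49/3 − 45) = -7/3, so the ratio is (-7/3)/(-14) = 1/6.

1/6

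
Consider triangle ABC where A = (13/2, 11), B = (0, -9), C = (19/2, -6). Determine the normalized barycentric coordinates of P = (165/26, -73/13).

Signed area of the reference triangle: [ABC] = ½·((13/2)·(-9−(-6)) + 0·(-6−11) + (19/2)·(11−(-9))) = ½·(-39/2 + 0 + 190) = 341/4.
[PBC] = ½·((165/26)·(-9−(-6)) + 0·(-6−(-73/13)) + (19/2)·(-73/13−(-9))) = ½·(-495/26 + 0 + 418/13) = 341/52, so the A-coordinate is (341/52)/(341/4) = 1/13.
[APC] = ½·((13/2)·(-73/13−(-6)) + (165/26)·(-6−11) + (19/2)·(11−(-73/13))) = ½·(5/2 − 2805/26 + 2052/13) = 341/13, so the B-coordinate is 4/13.
[ABP] = ½·((13/2)·(-9−(-73/13)) + 0·(-73/13−11) + (165/26)·(11−(-9))) = ½·(-22 + 0 + 1650/13) = 682/13, so the C-coordinate is 8/13.

(1/13, 4/13, 8/13)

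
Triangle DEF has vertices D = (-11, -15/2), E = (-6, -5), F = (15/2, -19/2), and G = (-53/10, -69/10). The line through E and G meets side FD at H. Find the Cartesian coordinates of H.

(-29/6, -49/6)

Barycentric coordinates of G with respect to DEF: (2/5, 2/5, 1/5).
On side FD the E-coordinate is zero; dropping G's E-weight 2/5 and renormalizing the remaining 1/5 : 2/5 gives weights 1/3, 2/3 on F, D.
H = (1/3)·(15/2, -19/2) + (2/3)·(-11, -15/2) = (-29/6, -49/6).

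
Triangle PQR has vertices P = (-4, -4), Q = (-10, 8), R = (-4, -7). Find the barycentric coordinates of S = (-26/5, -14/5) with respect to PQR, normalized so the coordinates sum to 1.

(2/5, 1/5, 2/5)

Signed area of the reference triangle: [PQR] = ½·((-4)·(8−(-7)) + (-10)·(-7−(-4)) + (-4)·(-4−8)) = ½·(-60 + 30 + 48) = 9.
[SQR] = ½·((-26/5)·(8−(-7)) + (-10)·(-7−(-14/5)) + (-4)·(-14/5−8)) = ½·(-78 + 42 + 216/5) = 18/5, so the P-coordinate is (18/5)/9 = 2/5.
[PSR] = ½·((-4)·(-14/5−(-7)) + (-26/5)·(-7−(-4)) + (-4)·(-4−(-14/5))) = ½·(-84/5 + 78/5 + 24/5) = 9/5, so the Q-coordinate is 1/5.
[PQS] = ½·((-4)·(8−(-14/5)) + (-10)·(-14/5−(-4)) + (-26/5)·(-4−8)) = ½·(-216/5 − 12 + 312/5) = 18/5, so the R-coordinate is 2/5.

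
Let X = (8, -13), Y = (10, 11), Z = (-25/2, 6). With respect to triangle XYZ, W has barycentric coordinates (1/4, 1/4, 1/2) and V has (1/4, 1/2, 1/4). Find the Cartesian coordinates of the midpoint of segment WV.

Barycentric coordinates of the midpoint are the average: (1/4, 3/8, 3/8).
Converting: (1/4)·X + (3/8)·Y + (3/8)·Z = (17/16, 25/8).

(17/16, 25/8)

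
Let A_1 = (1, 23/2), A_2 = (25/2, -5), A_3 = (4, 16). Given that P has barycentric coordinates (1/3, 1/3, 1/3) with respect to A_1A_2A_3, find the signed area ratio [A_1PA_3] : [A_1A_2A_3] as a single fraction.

1/3

The signed ratio [A_1PA_3]/[A_1A_2A_3] equals the barycentric coordinate of P at vertex A_2, which is 1/3.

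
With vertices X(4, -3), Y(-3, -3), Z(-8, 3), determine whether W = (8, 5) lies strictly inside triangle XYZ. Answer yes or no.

Barycentric coordinates of W: (53/21, -20/7, 4/3).
The three coordinates are positive, negative, positive; a point is interior exactly when all three are positive.

no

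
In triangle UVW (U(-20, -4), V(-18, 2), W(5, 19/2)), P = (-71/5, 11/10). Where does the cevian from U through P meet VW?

Barycentric coordinates of P with respect to UVW: (2/5, 2/5, 1/5).
On side VW the U-coordinate is zero; dropping P's U-weight 2/5 and renormalizing the remaining 2/5 : 1/5 gives weights 2/3, 1/3 on V, W.
Q = (2/3)·(-18, 2) + (1/3)·(5, 19/2) = (-31/3, 9/2).

(-31/3, 9/2)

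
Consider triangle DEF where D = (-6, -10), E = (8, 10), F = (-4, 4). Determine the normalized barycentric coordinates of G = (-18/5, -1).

Signed area of the reference triangle: [DEF] = ½·((-6)·(10−4) + 8·(4−(-10)) + (-4)·(-10−10)) = ½·(-36 + 112 + 80) = 78.
[GEF] = ½·((-18/5)·(10−4) + 8·(4−(-1)) + (-4)·(-1−10)) = ½·(-108/5 + 40 + 44) = 156/5, so the D-coordinate is (156/5)/78 = 2/5.
[DGF] = ½·((-6)·(-1−4) + (-18/5)·(4−(-10)) + (-4)·(-10−(-1))) = ½·(30 − 252/5 + 36) = 39/5, so the E-coordinate is 1/10.
[DEG] = ½·((-6)·(10−(-1)) + 8·(-1−(-10)) + (-18/5)·(-10−10)) = ½·(-66 + 72 + 72) = 39, so the F-coordinate is 1/2.
Check: 2/5 + 1/10 + 1/2 = 1.

(2/5, 1/10, 1/2)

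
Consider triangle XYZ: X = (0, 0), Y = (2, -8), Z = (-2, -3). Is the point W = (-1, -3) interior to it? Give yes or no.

yes

Barycentric coordinates of W: (5/22, 3/22, 7/11).
The three coordinates are positive, positive, positive; a point is interior exactly when all three are positive.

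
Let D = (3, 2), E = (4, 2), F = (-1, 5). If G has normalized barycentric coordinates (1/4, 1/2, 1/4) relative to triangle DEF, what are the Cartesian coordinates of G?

(5/2, 11/4)

G = (1/4)·D + (1/2)·E + (1/4)·F.
x-coordinate: (1/4)·3 + (1/2)·4 + (1/4)·(-1) = 5/2.
y-coordinate: (1/4)·2 + (1/2)·2 + (1/4)·5 = 11/4.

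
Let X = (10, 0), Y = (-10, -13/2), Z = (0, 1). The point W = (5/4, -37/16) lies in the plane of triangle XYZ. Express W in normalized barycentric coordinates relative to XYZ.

Signed area of the reference triangle: [XYZ] = ½·(10·(-13/2−1) + (-10)·(1−0) + 0·(0−(-13/2))) = ½·(-75 − 10 + 0) = -85/2.
[WYZ] = ½·((5/4)·(-13/2−1) + (-10)·(1−(-37/16)) + 0·(-37/16−(-13/2))) = ½·(-75/8 − 265/8 + 0) = -85/4, so the X-coordinate is (-85/4)/(-85/2) = 1/2.
[XWZ] = ½·(10·(-37/16−1) + (5/4)·(1−0) + 0·(0−(-37/16))) = ½·(-265/8 + 5/4 + 0) = -255/16, so the Y-coordinate is 3/8.
[XYW] = ½·(10·(-13/2−(-37/16)) + (-10)·(-37/16−0) + (5/4)·(0−(-13/2))) = ½·(-335/8 + 185/8 + 65/8) = -85/16, so the Z-coordinate is 1/8.
Check: 1/2 + 3/8 + 1/8 = 1.

(1/2, 3/8, 1/8)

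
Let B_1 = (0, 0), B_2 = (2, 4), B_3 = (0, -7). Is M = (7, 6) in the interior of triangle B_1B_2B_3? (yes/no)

Barycentric coordinates of M: (-51/14, 7/2, 8/7).
The three coordinates are negative, positive, positive; a point is interior exactly when all three are positive.

no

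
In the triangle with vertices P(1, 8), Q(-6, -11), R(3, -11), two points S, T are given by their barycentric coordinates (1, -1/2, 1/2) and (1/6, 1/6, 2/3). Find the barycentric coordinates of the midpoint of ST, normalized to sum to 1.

Since both coordinate triples sum to 1, the midpoint's barycentrics are the componentwise average.
(1+1/6)/2 = 7/12; similarly -1/6 and 7/12.

(7/12, -1/6, 7/12)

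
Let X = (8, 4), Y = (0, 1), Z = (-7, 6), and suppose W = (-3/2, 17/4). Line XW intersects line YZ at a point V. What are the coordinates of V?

(-14/3, 13/3)

Barycentric coordinates of W with respect to XYZ: (1/4, 1/4, 1/2).
On side YZ the X-coordinate is zero; dropping W's X-weight 1/4 and renormalizing the remaining 1/4 : 1/2 gives weights 1/3, 2/3 on Y, Z.
V = (1/3)·(0, 1) + (2/3)·(-7, 6) = (-14/3, 13/3).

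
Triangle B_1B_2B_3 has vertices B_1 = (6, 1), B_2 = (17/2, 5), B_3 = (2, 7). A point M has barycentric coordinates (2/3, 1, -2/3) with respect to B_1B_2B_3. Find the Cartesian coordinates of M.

M = (2/3)·B_1 + 1·B_2 + (-2/3)·B_3.
x-coordinate: (2/3)·6 + 1·(17/2) + (-2/3)·2 = 67/6.
y-coordinate: (2/3)·1 + 1·5 + (-2/3)·7 = 1.

(67/6, 1)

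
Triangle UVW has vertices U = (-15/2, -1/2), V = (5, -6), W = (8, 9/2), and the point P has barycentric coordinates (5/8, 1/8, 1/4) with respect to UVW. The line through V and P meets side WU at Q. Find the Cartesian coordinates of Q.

Line VP meets WU where the V-coordinate vanishes; zeroing P's V-weight and renormalizing leaves W, U-weights 1/4 : 5/8 → (2/7, 5/7).
So Q = (2/7)·W + (5/7)·U = (-43/14, 13/14).

(-43/14, 13/14)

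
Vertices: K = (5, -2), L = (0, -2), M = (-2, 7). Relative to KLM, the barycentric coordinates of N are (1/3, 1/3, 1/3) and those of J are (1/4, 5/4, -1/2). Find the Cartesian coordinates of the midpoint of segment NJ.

Barycentric coordinates of the midpoint are the average: (7/24, 19/24, -1/12).
Converting: (7/24)·K + (19/24)·L + (-1/12)·M = (13/8, -11/4).

(13/8, -11/4)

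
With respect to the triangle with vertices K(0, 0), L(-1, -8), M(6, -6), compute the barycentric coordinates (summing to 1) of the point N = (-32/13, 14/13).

Signed area of the reference triangle: [KLM] = ½·(0·(-8−(-6)) + (-1)·(-6−0) + 6·(0−(-8))) = ½·(0 + 6 + 48) = 27.
[NLM] = ½·((-32/13)·(-8−(-6)) + (-1)·(-6−(14/13)) + 6·(14/13−(-8))) = ½·(64/13 + 92/13 + 708/13) = 432/13, so the K-coordinate is (432/13)/27 = 16/13.
[KNM] = ½·(0·(14/13−(-6)) + (-32/13)·(-6−0) + 6·(0−(14/13))) = ½·(0 + 192/13 − 84/13) = 54/13, so the L-coordinate is 2/13.
[KLN] = ½·(0·(-8−(14/13)) + (-1)·(14/13−0) + (-32/13)·(0−(-8))) = ½·(0 − 14/13 − 256/13) = -135/13, so the M-coordinate is -5/13.
Check: 16/13 + 2/13 − 5/13 = 1.

(16/13, 2/13, -5/13)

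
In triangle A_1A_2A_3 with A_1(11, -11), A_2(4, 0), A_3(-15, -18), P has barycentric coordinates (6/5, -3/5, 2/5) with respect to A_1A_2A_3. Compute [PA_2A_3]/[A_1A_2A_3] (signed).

The signed ratio [PA_2A_3]/[A_1A_2A_3] equals the barycentric coordinate of P at vertex A_1, which is 6/5.

6/5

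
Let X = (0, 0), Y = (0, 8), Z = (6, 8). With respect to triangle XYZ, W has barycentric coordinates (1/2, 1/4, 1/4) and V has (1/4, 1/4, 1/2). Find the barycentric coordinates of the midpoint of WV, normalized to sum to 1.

Since both coordinate triples sum to 1, the midpoint's barycentrics are the componentwise average.
(1/2+1/4)/2 = 3/8; similarly 1/4 and 3/8.

(3/8, 1/4, 3/8)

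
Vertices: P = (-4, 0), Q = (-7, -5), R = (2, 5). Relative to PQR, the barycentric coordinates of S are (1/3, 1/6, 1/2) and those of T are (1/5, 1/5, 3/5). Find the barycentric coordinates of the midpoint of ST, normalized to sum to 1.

(4/15, 11/60, 11/20)

Since both coordinate triples sum to 1, the midpoint's barycentrics are the componentwise average.
(1/3+1/5)/2 = 4/15; similarly 11/60 and 11/20.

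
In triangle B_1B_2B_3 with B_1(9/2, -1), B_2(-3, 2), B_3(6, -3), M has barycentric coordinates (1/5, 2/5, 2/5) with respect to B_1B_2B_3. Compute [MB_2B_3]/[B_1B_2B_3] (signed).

1/5

The signed ratio [MB_2B_3]/[B_1B_2B_3] equals the barycentric coordinate of M at vertex B_1, which is 1/5.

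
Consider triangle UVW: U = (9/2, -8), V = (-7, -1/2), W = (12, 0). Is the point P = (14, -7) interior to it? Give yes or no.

no

Barycentric coordinates of P: (536/593, -274/593, 331/593).
The three coordinates are positive, negative, positive; a point is interior exactly when all three are positive.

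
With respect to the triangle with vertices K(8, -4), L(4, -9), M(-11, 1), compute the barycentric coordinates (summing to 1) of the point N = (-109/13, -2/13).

(1/13, 1/13, 11/13)

Signed area of the reference triangle: [KLM] = ½·(8·(-9−1) + 4·(1−(-4)) + (-11)·(-4−(-9))) = ½·(-80 + 20 − 55) = -115/2.
[NLM] = ½·((-109/13)·(-9−1) + 4·(1−(-2/13)) + (-11)·(-2/13−(-9))) = ½·(1090/13 + 60/13 − 1265/13) = -115/26, so the K-coordinate is (-115/26)/(-115/2) = 1/13.
[KNM] = ½·(8·(-2/13−1) + (-109/13)·(1−(-4)) + (-11)·(-4−(-2/13))) = ½·(-120/13 − 545/13 + 550/13) = -115/26, so the L-coordinate is 1/13.
[KLN] = ½·(8·(-9−(-2/13)) + 4·(-2/13−(-4)) + (-109/13)·(-4−(-9))) = ½·(-920/13 + 200/13 − 545/13) = -1265/26, so the M-coordinate is 11/13.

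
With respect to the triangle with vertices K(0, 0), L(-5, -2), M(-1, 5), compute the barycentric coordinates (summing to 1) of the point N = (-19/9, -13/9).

Signed area of the reference triangle: [KLM] = ½·(0·(-2−5) + (-5)·(5−0) + (-1)·(0−(-2))) = ½·(0 − 25 − 2) = -27/2.
[NLM] = ½·((-19/9)·(-2−5) + (-5)·(5−(-13/9)) + (-1)·(-13/9−(-2))) = ½·(133/9 − 290/9 − 5/9) = -9, so the K-coordinate is (-9)/(-27/2) = 2/3.
[KNM] = ½·(0·(-13/9−5) + (-19/9)·(5−0) + (-1)·(0−(-13/9))) = ½·(0 − 95/9 − 13/9) = -6, so the L-coordinate is 4/9.
[KLN] = ½·(0·(-2−(-13/9)) + (-5)·(-13/9−0) + (-19/9)·(0−(-2))) = ½·(0 + 65/9 − 38/9) = 3/2, so the M-coordinate is -1/9.

(2/3, 4/9, -1/9)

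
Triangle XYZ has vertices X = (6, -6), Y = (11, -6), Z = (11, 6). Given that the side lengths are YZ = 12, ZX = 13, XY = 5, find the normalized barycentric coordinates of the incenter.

(2/5, 13/30, 1/6)

The incenter has barycentric coordinates proportional to the opposite side lengths: (12 : 13 : 5).
Normalizing by 12+13+5 = 30 gives (2/5, 13/30, 1/6).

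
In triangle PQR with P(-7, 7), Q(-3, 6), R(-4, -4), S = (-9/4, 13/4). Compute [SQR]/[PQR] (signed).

[PQR] = ½·((-7)·(6−(-4)) + (-3)·(-4−7) + (-4)·(7−6)) = ½·(-70 + 33 − 4) = -41/2.
[SQR] = ½·((-9/4)·(6−(-4)) + (-3)·(-4−(13/4)) + (-4)·(13/4−6)) = ½·(-45/2 + 87/4 + 11) = 41/8, so the ratio is (41/8)/(-41/2) = -1/4.

-1/4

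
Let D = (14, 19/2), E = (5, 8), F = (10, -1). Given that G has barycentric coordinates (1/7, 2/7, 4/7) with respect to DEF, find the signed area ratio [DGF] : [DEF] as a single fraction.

2/7

The signed ratio [DGF]/[DEF] equals the barycentric coordinate of G at vertex E, which is 2/7.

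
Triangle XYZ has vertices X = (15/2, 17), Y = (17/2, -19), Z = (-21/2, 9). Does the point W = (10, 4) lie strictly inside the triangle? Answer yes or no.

Barycentric coordinates of W: (479/656, 127/328, -77/656).
The three coordinates are positive, positive, negative; a point is interior exactly when all three are positive.

no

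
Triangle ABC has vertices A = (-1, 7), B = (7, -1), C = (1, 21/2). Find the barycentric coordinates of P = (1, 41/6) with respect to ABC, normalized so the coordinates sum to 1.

(1/2, 1/6, 1/3)

Signed area of the reference triangle: [ABC] = ½·((-1)·(-1−(21/2)) + 7·(21/2−7) + 1·(7−(-1))) = ½·(23/2 + 49/2 + 8) = 22.
[PBC] = ½·(1·(-1−(21/2)) + 7·(21/2−(41/6)) + 1·(41/6−(-1))) = ½·(-23/2 + 77/3 + 47/6) = 11, so the A-coordinate is 11/22 = 1/2.
[APC] = ½·((-1)·(41/6−(21/2)) + 1·(21/2−7) + 1·(7−(41/6))) = ½·(11/3 + 7/2 + 1/6) = 11/3, so the B-coordinate is 1/6.
[ABP] = ½·((-1)·(-1−(41/6)) + 7·(41/6−7) + 1·(7−(-1))) = ½·(47/6 − 7/6 + 8) = 22/3, so the C-coordinate is 1/3.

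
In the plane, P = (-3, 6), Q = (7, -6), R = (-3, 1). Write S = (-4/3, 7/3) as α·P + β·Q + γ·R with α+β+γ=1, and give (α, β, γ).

Signed area of the reference triangle: [PQR] = ½·((-3)·(-6−1) + 7·(1−6) + (-3)·(6−(-6))) = ½·(21 − 35 − 36) = -25.
[SQR] = ½·((-4/3)·(-6−1) + 7·(1−(7/3)) + (-3)·(7/3−(-6))) = ½·(28/3 − 28/3 − 25) = -25/2, so the P-coordinate is (-25/2)/(-25) = 1/2.
[PSR] = ½·((-3)·(7/3−1) + (-4/3)·(1−6) + (-3)·(6−(7/3))) = ½·(-4 + 20/3 − 11) = -25/6, so the Q-coordinate is 1/6.
[PQS] = ½·((-3)·(-6−(7/3)) + 7·(7/3−6) + (-4/3)·(6−(-6))) = ½·(25 − 77/3 − 16) = -25/3, so the R-coordinate is 1/3.
Check: 1/2 + 1/6 + 1/3 = 1.

(1/2, 1/6, 1/3)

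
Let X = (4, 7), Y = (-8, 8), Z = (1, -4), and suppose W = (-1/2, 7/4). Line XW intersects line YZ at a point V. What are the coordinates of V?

(-2, 0)

Barycentric coordinates of W with respect to XYZ: (1/4, 1/4, 1/2).
On side YZ the X-coordinate is zero; dropping W's X-weight 1/4 and renormalizing the remaining 1/4 : 1/2 gives weights 1/3, 2/3 on Y, Z.
V = (1/3)·(-8, 8) + (2/3)·(1, -4) = (-2, 0).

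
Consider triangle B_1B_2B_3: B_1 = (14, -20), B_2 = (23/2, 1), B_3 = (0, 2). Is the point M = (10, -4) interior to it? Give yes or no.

Barycentric coordinates of M: (59/239, 136/239, 44/239).
The three coordinates are positive, positive, positive; a point is interior exactly when all three are positive.

yes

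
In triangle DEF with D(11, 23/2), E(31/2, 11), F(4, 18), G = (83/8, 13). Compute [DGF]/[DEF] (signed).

[DEF] = ½·(11·(11−18) + (31/2)·(18−(23/2)) + 4·(23/2−11)) = ½·(-77 + 403/4 + 2) = 103/8.
[DGF] = ½·(11·(13−18) + (83/8)·(18−(23/2)) + 4·(23/2−13)) = ½·(-55 + 1079/16 − 6) = 103/32, so the ratio is (103/32)/(103/8) = 1/4.

1/4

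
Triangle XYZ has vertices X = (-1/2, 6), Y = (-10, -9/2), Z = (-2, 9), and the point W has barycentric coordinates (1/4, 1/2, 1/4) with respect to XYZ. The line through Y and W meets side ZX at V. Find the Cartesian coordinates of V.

(-5/4, 15/2)

Line YW meets ZX where the Y-coordinate vanishes; zeroing W's Y-weight and renormalizing leaves Z, X-weights 1/4 : 1/4 → (1/2, 1/2).
So V = (1/2)·Z + (1/2)·X = (-5/4, 15/2).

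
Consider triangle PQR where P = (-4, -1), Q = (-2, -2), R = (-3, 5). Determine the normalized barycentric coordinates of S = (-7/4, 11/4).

Signed area of the reference triangle: [PQR] = ½·((-4)·(-2−5) + (-2)·(5−(-1)) + (-3)·(-1−(-2))) = ½·(28 − 12 − 3) = 13/2.
[SQR] = ½·((-7/4)·(-2−5) + (-2)·(5−(11/4)) + (-3)·(11/4−(-2))) = ½·(49/4 − 9/2 − 57/4) = -13/4, so the P-coordinate is (-13/4)/(13/2) = -1/2.
[PSR] = ½·((-4)·(11/4−5) + (-7/4)·(5−(-1)) + (-3)·(-1−(11/4))) = ½·(9 − 21/2 + 45/4) = 39/8, so the Q-coordinate is 3/4.
[PQS] = ½·((-4)·(-2−(11/4)) + (-2)·(11/4−(-1)) + (-7/4)·(-1−(-2))) = ½·(19 − 15/2 − 7/4) = 39/8, so the R-coordinate is 3/4.
Check: -1/2 + 3/4 + 3/4 = 1.

(-1/2, 3/4, 3/4)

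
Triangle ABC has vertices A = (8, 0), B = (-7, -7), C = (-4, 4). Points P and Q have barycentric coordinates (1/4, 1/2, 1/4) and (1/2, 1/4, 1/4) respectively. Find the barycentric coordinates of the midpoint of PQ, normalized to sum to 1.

(3/8, 3/8, 1/4)

Since both coordinate triples sum to 1, the midpoint's barycentrics are the componentwise average.
(1/4+1/2)/2 = 3/8; similarly 3/8 and 1/4.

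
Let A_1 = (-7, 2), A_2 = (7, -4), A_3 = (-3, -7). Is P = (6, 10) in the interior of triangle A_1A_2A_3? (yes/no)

no

Barycentric coordinates of P: (143/102, 149/102, -95/51).
The three coordinates are positive, positive, negative; a point is interior exactly when all three are positive.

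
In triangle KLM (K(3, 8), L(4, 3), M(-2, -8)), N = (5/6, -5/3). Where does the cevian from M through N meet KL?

(11/3, 14/3)

Barycentric coordinates of N with respect to KLM: (1/6, 1/3, 1/2).
On side KL the M-coordinate is zero; dropping N's M-weight 1/2 and renormalizing the remaining 1/6 : 1/3 gives weights 1/3, 2/3 on K, L.
J = (1/3)·(3, 8) + (2/3)·(4, 3) = (11/3, 14/3).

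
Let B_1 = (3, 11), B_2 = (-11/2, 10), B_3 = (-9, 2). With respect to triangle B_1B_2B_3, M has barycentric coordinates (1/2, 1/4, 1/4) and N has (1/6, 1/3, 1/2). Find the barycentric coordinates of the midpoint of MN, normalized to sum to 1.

(1/3, 7/24, 3/8)

Since both coordinate triples sum to 1, the midpoint's barycentrics are the componentwise average.
(1/2+1/6)/2 = 1/3; similarly 7/24 and 3/8.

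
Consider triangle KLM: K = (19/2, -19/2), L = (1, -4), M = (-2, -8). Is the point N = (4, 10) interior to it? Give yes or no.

no

Barycentric coordinates of N: (-60/101, 432/101, -271/101).
The three coordinates are negative, positive, negative; a point is interior exactly when all three are positive.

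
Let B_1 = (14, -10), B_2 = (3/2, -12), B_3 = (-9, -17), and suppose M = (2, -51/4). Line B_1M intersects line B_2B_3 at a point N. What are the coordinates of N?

(-2, -41/3)

Barycentric coordinates of M with respect to B_1B_2B_3: (1/4, 1/2, 1/4).
On side B_2B_3 the B_1-coordinate is zero; dropping M's B_1-weight 1/4 and renormalizing the remaining 1/2 : 1/4 gives weights 2/3, 1/3 on B_2, B_3.
N = (2/3)·(3/2, -12) + (1/3)·(-9, -17) = (-2, -41/3).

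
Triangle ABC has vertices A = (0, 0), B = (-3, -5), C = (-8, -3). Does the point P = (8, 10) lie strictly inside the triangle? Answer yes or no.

Barycentric coordinates of P: (97/31, -56/31, -10/31).
The three coordinates are positive, negative, negative; a point is interior exactly when all three are positive.

no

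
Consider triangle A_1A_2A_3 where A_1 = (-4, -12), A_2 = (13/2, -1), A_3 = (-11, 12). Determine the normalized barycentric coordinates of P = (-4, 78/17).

Signed area of the reference triangle: [A_1A_2A_3] = ½·((-4)·(-1−12) + (13/2)·(12−(-12)) + (-11)·(-12−(-1))) = ½·(52 + 156 + 121) = 329/2.
[PA_2A_3] = ½·((-4)·(-1−12) + (13/2)·(12−(78/17)) + (-11)·(78/17−(-1))) = ½·(52 + 819/17 − 1045/17) = 329/17, so the A_1-coordinate is (329/17)/(329/2) = 2/17.
[A_1PA_3] = ½·((-4)·(78/17−12) + (-4)·(12−(-12)) + (-11)·(-12−(78/17))) = ½·(504/17 − 96 + 3102/17) = 987/17, so the A_2-coordinate is 6/17.
[A_1A_2P] = ½·((-4)·(-1−(78/17)) + (13/2)·(78/17−(-12)) + (-4)·(-12−(-1))) = ½·(380/17 + 1833/17 + 44) = 2961/34, so the A_3-coordinate is 9/17.
Check: 2/17 + 6/17 + 9/17 = 1.

(2/17, 6/17, 9/17)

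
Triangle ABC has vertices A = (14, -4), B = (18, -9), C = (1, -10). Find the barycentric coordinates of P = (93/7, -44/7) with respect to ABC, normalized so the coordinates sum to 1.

(4/7, 2/7, 1/7)

Signed area of the reference triangle: [ABC] = ½·(14·(-9−(-10)) + 18·(-10−(-4)) + 1·(-4−(-9))) = ½·(14 − 108 + 5) = -89/2.
[PBC] = ½·((93/7)·(-9−(-10)) + 18·(-10−(-44/7)) + 1·(-44/7−(-9))) = ½·(93/7 − 468/7 + 19/7) = -178/7, so the A-coordinate is (-178/7)/(-89/2) = 4/7.
[APC] = ½·(14·(-44/7−(-10)) + (93/7)·(-10−(-4)) + 1·(-4−(-44/7))) = ½·(52 − 558/7 + 16/7) = -89/7, so the B-coordinate is 2/7.
[ABP] = ½·(14·(-9−(-44/7)) + 18·(-44/7−(-4)) + (93/7)·(-4−(-9))) = ½·(-38 − 288/7 + 465/7) = -89/14, so the C-coordinate is 1/7.
Check: 4/7 + 2/7 + 1/7 = 1.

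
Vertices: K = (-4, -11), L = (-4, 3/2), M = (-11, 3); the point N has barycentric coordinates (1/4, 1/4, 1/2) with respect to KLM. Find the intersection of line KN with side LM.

(-26/3, 5/2)

Line KN meets LM where the K-coordinate vanishes; zeroing N's K-weight and renormalizing leaves L, M-weights 1/4 : 1/2 → (1/3, 2/3).
So J = (1/3)·L + (2/3)·M = (-26/3, 5/2).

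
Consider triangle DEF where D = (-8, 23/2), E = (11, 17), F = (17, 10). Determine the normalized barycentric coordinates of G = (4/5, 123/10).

(3/5, 1/5, 1/5)

Signed area of the reference triangle: [DEF] = ½·((-8)·(17−10) + 11·(10−(23/2)) + 17·(23/2−17)) = ½·(-56 − 33/2 − 187/2) = -83.
[GEF] = ½·((4/5)·(17−10) + 11·(10−(123/10)) + 17·(123/10−17)) = ½·(28/5 − 253/10 − 799/10) = -249/5, so the D-coordinate is (-249/5)/(-83) = 3/5.
[DGF] = ½·((-8)·(123/10−10) + (4/5)·(10−(23/2)) + 17·(23/2−(123/10))) = ½·(-92/5 − 6/5 − 68/5) = -83/5, so the E-coordinate is 1/5.
[DEG] = ½·((-8)·(17−(123/10)) + 11·(123/10−(23/2)) + (4/5)·(23/2−17)) = ½·(-188/5 + 44/5 − 22/5) = -83/5, so the F-coordinate is 1/5.
Check: 3/5 + 1/5 + 1/5 = 1.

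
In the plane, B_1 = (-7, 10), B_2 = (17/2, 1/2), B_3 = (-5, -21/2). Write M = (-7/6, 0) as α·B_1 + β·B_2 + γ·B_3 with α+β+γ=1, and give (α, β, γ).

Signed area of the reference triangle: [B_1B_2B_3] = ½·((-7)·(1/2−(-21/2)) + (17/2)·(-21/2−10) + (-5)·(10−(1/2))) = ½·(-77 − 697/4 − 95/2) = -1195/8.
[MB_2B_3] = ½·((-7/6)·(1/2−(-21/2)) + (17/2)·(-21/2−0) + (-5)·(0−(1/2))) = ½·(-77/6 − 357/4 + 5/2) = -1195/24, so the B_1-coordinate is (-1195/24)/(-1195/8) = 1/3.
[B_1MB_3] = ½·((-7)·(0−(-21/2)) + (-7/6)·(-21/2−10) + (-5)·(10−0)) = ½·(-147/2 + 287/12 − 50) = -1195/24, so the B_2-coordinate is 1/3.
[B_1B_2M] = ½·((-7)·(1/2−0) + (17/2)·(0−10) + (-7/6)·(10−(1/2))) = ½·(-7/2 − 85 − 133/12) = -1195/24, so the B_3-coordinate is 1/3.

(1/3, 1/3, 1/3)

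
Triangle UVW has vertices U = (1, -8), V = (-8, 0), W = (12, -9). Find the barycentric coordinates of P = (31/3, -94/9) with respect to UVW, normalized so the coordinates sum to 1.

Signed area of the reference triangle: [UVW] = ½·(1·(0−(-9)) + (-8)·(-9−(-8)) + 12·(-8−0)) = ½·(9 + 8 − 96) = -79/2.
[PVW] = ½·((31/3)·(0−(-9)) + (-8)·(-9−(-94/9)) + 12·(-94/9−0)) = ½·(93 − 104/9 − 376/3) = -395/18, so the U-coordinate is (-395/18)/(-79/2) = 5/9.
[UPW] = ½·(1·(-94/9−(-9)) + (31/3)·(-9−(-8)) + 12·(-8−(-94/9))) = ½·(-13/9 − 31/3 + 88/3) = 79/9, so the V-coordinate is -2/9.
[UVP] = ½·(1·(0−(-94/9)) + (-8)·(-94/9−(-8)) + (31/3)·(-8−0)) = ½·(94/9 + 176/9 − 248/3) = -79/3, so the W-coordinate is 2/3.

(5/9, -2/9, 2/3)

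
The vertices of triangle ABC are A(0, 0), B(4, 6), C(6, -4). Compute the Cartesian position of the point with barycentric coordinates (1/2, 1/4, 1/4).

P = (1/2)·A + (1/4)·B + (1/4)·C.
x-coordinate: (1/2)·0 + (1/4)·4 + (1/4)·6 = 5/2.
y-coordinate: (1/2)·0 + (1/4)·6 + (1/4)·(-4) = 1/2.

(5/2, 1/2)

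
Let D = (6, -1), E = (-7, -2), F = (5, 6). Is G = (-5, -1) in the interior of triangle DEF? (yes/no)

yes

Barycentric coordinates of G: (1/23, 77/92, 11/92).
The three coordinates are positive, positive, positive; a point is interior exactly when all three are positive.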